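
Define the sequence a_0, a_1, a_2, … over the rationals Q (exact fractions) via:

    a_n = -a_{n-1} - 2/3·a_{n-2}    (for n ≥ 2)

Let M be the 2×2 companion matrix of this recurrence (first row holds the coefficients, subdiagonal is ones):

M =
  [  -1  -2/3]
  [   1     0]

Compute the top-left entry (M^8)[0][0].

(M^8)[0][0] is the top entry after applying M 8 times to the unit state (1, 0). Equivalently it is h_{9} for the auxiliary sequence (h_n) obeying the same recurrence with h_1 = 1 and h_i = 0 for 0 ≤ i < 1:
h_2 = -1·1 + -2/3·0 = -1
h_3 = -1·-1 + -2/3·1 = 1/3
h_4 = -1·1/3 + -2/3·-1 = 1/3
h_5 = -1·1/3 + -2/3·1/3 = -5/9
h_6 = -1·-5/9 + -2/3·1/3 = 1/3
h_7 = -1·1/3 + -2/3·-5/9 = 1/27
h_8 = -1·1/27 + -2/3·1/3 = -7/27
h_9 = -1·-7/27 + -2/3·1/27 = 19/81

19/81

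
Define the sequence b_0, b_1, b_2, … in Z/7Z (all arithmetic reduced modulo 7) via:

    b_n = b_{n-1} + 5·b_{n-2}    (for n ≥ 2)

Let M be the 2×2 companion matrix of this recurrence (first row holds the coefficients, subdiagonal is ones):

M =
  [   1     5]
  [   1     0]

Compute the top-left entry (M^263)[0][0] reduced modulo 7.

(M^263)[0][0] is the top entry after applying M 263 times to the unit state (1, 0). Equivalently it is h_{264} for the auxiliary sequence (h_n) obeying the same recurrence with h_1 = 1 and h_i = 0 for 0 ≤ i < 1:
h_2 = 1·1 + 5·0 = 1
h_3 = 1·1 + 5·1 = 6
h_4 = 1·6 + 5·1 = 4
h_5 = 1·4 + 5·6 = 6
h_6 = 1·6 + 5·4 = 5
h_7 = 1·5 + 5·6 = 0
h_8 = 1·0 + 5·5 = 4
h_9 = 1·4 + 5·0 = 4
h_10 = 1·4 + 5·4 = 3
h_11 = 1·3 + 5·4 = 2
h_12 = 1·2 + 5·3 = 3
h_13 = 1·3 + 5·2 = 6
h_14 = 1·6 + 5·3 = 0
h_15 = 1·0 + 5·6 = 2
h_16 = 1·2 + 5·0 = 2
h_17 = 1·2 + 5·2 = 5
h_18 = 1·5 + 5·2 = 1
h_19 = 1·1 + 5·5 = 5
h_20 = 1·5 + 5·1 = 3
h_21 = 1·3 + 5·5 = 0
h_22 = 1·0 + 5·3 = 1
(h_21, h_22) = (0, 1) = (h_0, h_1), so the sequence has period 21.
264 ≡ 12 (mod 21), hence h_264 = h_12 = 3.

3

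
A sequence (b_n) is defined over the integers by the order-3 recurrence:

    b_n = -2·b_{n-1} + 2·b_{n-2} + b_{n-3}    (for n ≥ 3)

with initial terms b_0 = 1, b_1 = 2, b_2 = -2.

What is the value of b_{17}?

b_3 = -2·-2 + 2·2 + 1·1 = 9
b_4 = -2·9 + 2·-2 + 1·2 = -20
b_5 = -2·-20 + 2·9 + 1·-2 = 56
b_6 = -2·56 + 2·-20 + 1·9 = -143
b_7 = -2·-143 + 2·56 + 1·-20 = 378
b_8 = -2·378 + 2·-143 + 1·56 = -986
b_9 = -2·-986 + 2·378 + 1·-143 = 2585
b_10 = -2·2585 + 2·-986 + 1·378 = -6764
b_11 = -2·-6764 + 2·2585 + 1·-986 = 17712
b_12 = -2·17712 + 2·-6764 + 1·2585 = -46367
b_13 = -2·-46367 + 2·17712 + 1·-6764 = 121394
b_14 = -2·121394 + 2·-46367 + 1·17712 = -317810
b_15 = -2·-317810 + 2·121394 + 1·-46367 = 832041
b_16 = -2·832041 + 2·-317810 + 1·121394 = -2178308
b_17 = -2·-2178308 + 2·832041 + 1·-317810 = 5702888

5702888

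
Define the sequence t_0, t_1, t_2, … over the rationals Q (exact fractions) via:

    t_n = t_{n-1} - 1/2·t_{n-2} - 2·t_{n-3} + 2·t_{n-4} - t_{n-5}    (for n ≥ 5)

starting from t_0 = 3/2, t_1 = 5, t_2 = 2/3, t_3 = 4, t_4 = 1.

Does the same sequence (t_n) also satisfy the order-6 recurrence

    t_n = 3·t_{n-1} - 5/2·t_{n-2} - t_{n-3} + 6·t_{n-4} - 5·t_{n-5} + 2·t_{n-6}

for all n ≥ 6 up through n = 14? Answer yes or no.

yes

Terms t_0..t_14: 3/2, 5, 2/3, 4, 1, 37/6, -6, -15/4, -181/12, 81/8, 7, 1469/48, -313/16, -433/32, -733/12
n=6: candidate gives -6, actual t_6 = -6 ✓
n=7: candidate gives -15/4, actual t_7 = -15/4 ✓
n=8: candidate gives -181/12, actual t_8 = -181/12 ✓
n=9: candidate gives 81/8, actual t_9 = 81/8 ✓
n=10: candidate gives 7, actual t_10 = 7 ✓
n=11: candidate gives 1469/48, actual t_11 = 1469/48 ✓
n=12: candidate gives -313/16, actual t_12 = -313/16 ✓
n=13: candidate gives -433/32, actual t_13 = -433/32 ✓
n=14: candidate gives -733/12, actual t_14 = -733/12 ✓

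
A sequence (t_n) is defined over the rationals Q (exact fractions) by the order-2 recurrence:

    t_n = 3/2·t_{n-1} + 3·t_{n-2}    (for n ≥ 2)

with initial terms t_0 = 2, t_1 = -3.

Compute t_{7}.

t_2 = 3/2·-3 + 3·2 = 3/2
t_3 = 3/2·3/2 + 3·-3 = -27/4
t_4 = 3/2·-27/4 + 3·3/2 = -45/8
t_5 = 3/2·-45/8 + 3·-27/4 = -459/16
t_6 = 3/2·-459/16 + 3·-45/8 = -1917/32
t_7 = 3/2·-1917/32 + 3·-459/16 = -11259/64

-11259/64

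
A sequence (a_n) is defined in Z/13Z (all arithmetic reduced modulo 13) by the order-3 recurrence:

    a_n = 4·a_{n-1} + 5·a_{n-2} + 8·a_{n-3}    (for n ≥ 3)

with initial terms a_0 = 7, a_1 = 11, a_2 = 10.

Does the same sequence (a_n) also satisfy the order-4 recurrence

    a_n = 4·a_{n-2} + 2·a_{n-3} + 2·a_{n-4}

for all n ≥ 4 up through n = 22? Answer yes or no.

no

Terms a_0..a_22: 7, 11, 10, 8, 1, 7, 6, 2, 3, 5, 12, 6, 7, 11, 10, 8, 1, 7, 6, 2, 3, 5, 12
n=4: candidate gives 11, actual a_4 = 1 ✗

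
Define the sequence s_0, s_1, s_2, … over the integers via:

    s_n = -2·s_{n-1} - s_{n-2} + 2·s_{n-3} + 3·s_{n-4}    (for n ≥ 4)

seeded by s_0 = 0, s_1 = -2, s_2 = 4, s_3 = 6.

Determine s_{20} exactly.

s_4 = -2·6 + -1·4 + 2·-2 + 3·0 = -20
s_5 = -2·-20 + -1·6 + 2·4 + 3·-2 = 36
s_6 = -2·36 + -1·-20 + 2·6 + 3·4 = -28
s_7 = -2·-28 + -1·36 + 2·-20 + 3·6 = -2
s_8 = -2·-2 + -1·-28 + 2·36 + 3·-20 = 44
s_9 = -2·44 + -1·-2 + 2·-28 + 3·36 = -34
s_10 = -2·-34 + -1·44 + 2·-2 + 3·-28 = -64
s_11 = -2·-64 + -1·-34 + 2·44 + 3·-2 = 244
s_12 = -2·244 + -1·-64 + 2·-34 + 3·44 = -360
s_13 = -2·-360 + -1·244 + 2·-64 + 3·-34 = 246
s_14 = -2·246 + -1·-360 + 2·244 + 3·-64 = 164
s_15 = -2·164 + -1·246 + 2·-360 + 3·244 = -562
s_16 = -2·-562 + -1·164 + 2·246 + 3·-360 = 372
s_17 = -2·372 + -1·-562 + 2·164 + 3·246 = 884
s_18 = -2·884 + -1·372 + 2·-562 + 3·164 = -2772
s_19 = -2·-2772 + -1·884 + 2·372 + 3·-562 = 3718
s_20 = -2·3718 + -1·-2772 + 2·884 + 3·372 = -1780

-1780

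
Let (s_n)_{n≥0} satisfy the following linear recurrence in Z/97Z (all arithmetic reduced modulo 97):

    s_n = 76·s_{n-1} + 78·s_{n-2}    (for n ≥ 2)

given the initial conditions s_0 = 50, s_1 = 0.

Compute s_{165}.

s_2 = 76·0 + 78·50 = 20
s_3 = 76·20 + 78·0 = 65
s_4 = 76·65 + 78·20 = 1
s_5 = 76·1 + 78·65 = 5
s_6 = 76·5 + 78·1 = 70
s_7 = 76·70 + 78·5 = 84
s_8 = 76·84 + 78·70 = 10
s_9 = 76·10 + 78·84 = 37
s_10 = 76·37 + 78·10 = 3
s_11 = 76·3 + 78·37 = 10
s_12 = 76·10 + 78·3 = 24
s_13 = 76·24 + 78·10 = 82
s_14 = 76·82 + 78·24 = 53
s_15 = 76·53 + 78·82 = 45
s_16 = 76·45 + 78·53 = 85
s_17 = 76·85 + 78·45 = 76
s_18 = 76·76 + 78·85 = 87
s_19 = 76·87 + 78·76 = 27
s_20 = 76·27 + 78·87 = 11
s_21 = 76·11 + 78·27 = 32
s_22 = 76·32 + 78·11 = 89
s_23 = 76·89 + 78·32 = 45
s_24 = 76·45 + 78·89 = 80
s_25 = 76·80 + 78·45 = 84
s_26 = 76·84 + 78·80 = 14
s_27 = 76·14 + 78·84 = 50
s_28 = 76·50 + 78·14 = 42
s_29 = 76·42 + 78·50 = 11
s_30 = 76·11 + 78·42 = 38
s_31 = 76·38 + 78·11 = 60
s_32 = 76·60 + 78·38 = 55
s_33 = 76·55 + 78·60 = 33
s_34 = 76·33 + 78·55 = 8
s_35 = 76·8 + 78·33 = 78
s_36 = 76·78 + 78·8 = 53
s_37 = 76·53 + 78·78 = 24
s_38 = 76·24 + 78·53 = 41
s_39 = 76·41 + 78·24 = 41
s_40 = 76·41 + 78·41 = 9
s_41 = 76·9 + 78·41 = 2
s_42 = 76·2 + 78·9 = 78
s_43 = 76·78 + 78·2 = 70
s_44 = 76·70 + 78·78 = 55
s_45 = 76·55 + 78·70 = 37
s_46 = 76·37 + 78·55 = 21
s_47 = 76·21 + 78·37 = 20
s_48 = 76·20 + 78·21 = 54
s_49 = 76·54 + 78·20 = 38
s_50 = 76·38 + 78·54 = 19
s_51 = 76·19 + 78·38 = 43
s_52 = 76·43 + 78·19 = 94
s_53 = 76·94 + 78·43 = 22
s_54 = 76·22 + 78·94 = 80
s_55 = 76·80 + 78·22 = 36
s_56 = 76·36 + 78·80 = 52
s_57 = 76·52 + 78·36 = 67
s_58 = 76·67 + 78·52 = 30
s_59 = 76·30 + 78·67 = 37
s_60 = 76·37 + 78·30 = 11
s_61 = 76·11 + 78·37 = 36
s_62 = 76·36 + 78·11 = 5
s_63 = 76·5 + 78·36 = 84
s_64 = 76·84 + 78·5 = 81
s_65 = 76·81 + 78·84 = 1
s_66 = 76·1 + 78·81 = 89
s_67 = 76·89 + 78·1 = 52
s_68 = 76·52 + 78·89 = 30
s_69 = 76·30 + 78·52 = 31
s_70 = 76·31 + 78·30 = 40
s_71 = 76·40 + 78·31 = 26
s_72 = 76·26 + 78·40 = 52
s_73 = 76·52 + 78·26 = 63
s_74 = 76·63 + 78·52 = 17
s_75 = 76·17 + 78·63 = 95
s_76 = 76·95 + 78·17 = 10
s_77 = 76·10 + 78·95 = 22
s_78 = 76·22 + 78·10 = 27
s_79 = 76·27 + 78·22 = 82
s_80 = 76·82 + 78·27 = 93
s_81 = 76·93 + 78·82 = 78
s_82 = 76·78 + 78·93 = 87
s_83 = 76·87 + 78·78 = 86
s_84 = 76·86 + 78·87 = 33
s_85 = 76·33 + 78·86 = 1
s_86 = 76·1 + 78·33 = 31
s_87 = 76·31 + 78·1 = 9
s_88 = 76·9 + 78·31 = 95
s_89 = 76·95 + 78·9 = 65
s_90 = 76·65 + 78·95 = 31
s_91 = 76·31 + 78·65 = 54
s_92 = 76·54 + 78·31 = 23
s_93 = 76·23 + 78·54 = 43
s_94 = 76·43 + 78·23 = 18
s_95 = 76·18 + 78·43 = 66
s_96 = 76·66 + 78·18 = 18
s_97 = 76·18 + 78·66 = 17
s_98 = 76·17 + 78·18 = 77
s_99 = 76·77 + 78·17 = 0
s_100 = 76·0 + 78·77 = 89
s_101 = 76·89 + 78·0 = 71
s_102 = 76·71 + 78·89 = 19
s_103 = 76·19 + 78·71 = 95
s_104 = 76·95 + 78·19 = 69
s_105 = 76·69 + 78·95 = 44
s_106 = 76·44 + 78·69 = 93
s_107 = 76·93 + 78·44 = 24
s_108 = 76·24 + 78·93 = 57
s_109 = 76·57 + 78·24 = 93
s_110 = 76·93 + 78·57 = 68
s_111 = 76·68 + 78·93 = 6
s_112 = 76·6 + 78·68 = 37
s_113 = 76·37 + 78·6 = 79
s_114 = 76·79 + 78·37 = 63
s_115 = 76·63 + 78·79 = 86
s_116 = 76·86 + 78·63 = 4
s_117 = 76·4 + 78·86 = 28
s_118 = 76·28 + 78·4 = 15
s_119 = 76·15 + 78·28 = 26
s_120 = 76·26 + 78·15 = 42
s_121 = 76·42 + 78·26 = 79
s_122 = 76·79 + 78·42 = 65
s_123 = 76·65 + 78·79 = 44
s_124 = 76·44 + 78·65 = 72
s_125 = 76·72 + 78·44 = 77
s_126 = 76·77 + 78·72 = 22
s_127 = 76·22 + 78·77 = 15
s_128 = 76·15 + 78·22 = 43
s_129 = 76·43 + 78·15 = 73
s_130 = 76·73 + 78·43 = 75
s_131 = 76·75 + 78·73 = 45
s_132 = 76·45 + 78·75 = 55
s_133 = 76·55 + 78·45 = 27
s_134 = 76·27 + 78·55 = 37
s_135 = 76·37 + 78·27 = 68
s_136 = 76·68 + 78·37 = 3
s_137 = 76·3 + 78·68 = 3
s_138 = 76·3 + 78·3 = 74
s_139 = 76·74 + 78·3 = 38
s_140 = 76·38 + 78·74 = 27
s_141 = 76·27 + 78·38 = 69
s_142 = 76·69 + 78·27 = 75
s_143 = 76·75 + 78·69 = 24
s_144 = 76·24 + 78·75 = 11
s_145 = 76·11 + 78·24 = 89
s_146 = 76·89 + 78·11 = 56
s_147 = 76·56 + 78·89 = 43
s_148 = 76·43 + 78·56 = 70
s_149 = 76·70 + 78·43 = 41
s_150 = 76·41 + 78·70 = 40
s_151 = 76·40 + 78·41 = 30
s_152 = 76·30 + 78·40 = 65
s_153 = 76·65 + 78·30 = 5
s_154 = 76·5 + 78·65 = 18
s_155 = 76·18 + 78·5 = 12
s_156 = 76·12 + 78·18 = 85
s_157 = 76·85 + 78·12 = 24
s_158 = 76·24 + 78·85 = 15
s_159 = 76·15 + 78·24 = 5
s_160 = 76·5 + 78·15 = 95
s_161 = 76·95 + 78·5 = 44
s_162 = 76·44 + 78·95 = 84
s_163 = 76·84 + 78·44 = 19
s_164 = 76·19 + 78·84 = 42
s_165 = 76·42 + 78·19 = 18

18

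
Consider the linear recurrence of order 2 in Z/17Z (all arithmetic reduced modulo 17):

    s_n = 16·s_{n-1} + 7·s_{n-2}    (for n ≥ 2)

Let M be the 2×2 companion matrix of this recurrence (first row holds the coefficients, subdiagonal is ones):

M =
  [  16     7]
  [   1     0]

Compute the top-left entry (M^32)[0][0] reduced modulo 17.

6

(M^32)[0][0] is the top entry after applying M 32 times to the unit state (1, 0). Equivalently it is h_{33} for the auxiliary sequence (h_n) obeying the same recurrence with h_1 = 1 and h_i = 0 for 0 ≤ i < 1:
h_2 = 16·1 + 7·0 = 16
h_3 = 16·16 + 7·1 = 8
h_4 = 16·8 + 7·16 = 2
h_5 = 16·2 + 7·8 = 3
h_6 = 16·3 + 7·2 = 11
h_7 = 16·11 + 7·3 = 10
h_8 = 16·10 + 7·11 = 16
h_9 = 16·16 + 7·10 = 3
h_10 = 16·3 + 7·16 = 7
h_11 = 16·7 + 7·3 = 14
h_12 = 16·14 + 7·7 = 1
h_13 = 16·1 + 7·14 = 12
h_14 = 16·12 + 7·1 = 12
h_15 = 16·12 + 7·12 = 4
h_16 = 16·4 + 7·12 = 12
h_17 = 16·12 + 7·4 = 16
h_18 = 16·16 + 7·12 = 0
h_19 = 16·0 + 7·16 = 10
h_20 = 16·10 + 7·0 = 7
h_21 = 16·7 + 7·10 = 12
h_22 = 16·12 + 7·7 = 3
h_23 = 16·3 + 7·12 = 13
h_24 = 16·13 + 7·3 = 8
h_25 = 16·8 + 7·13 = 15
h_26 = 16·15 + 7·8 = 7
h_27 = 16·7 + 7·15 = 13
h_28 = 16·13 + 7·7 = 2
h_29 = 16·2 + 7·13 = 4
h_30 = 16·4 + 7·2 = 10
h_31 = 16·10 + 7·4 = 1
h_32 = 16·1 + 7·10 = 1
h_33 = 16·1 + 7·1 = 6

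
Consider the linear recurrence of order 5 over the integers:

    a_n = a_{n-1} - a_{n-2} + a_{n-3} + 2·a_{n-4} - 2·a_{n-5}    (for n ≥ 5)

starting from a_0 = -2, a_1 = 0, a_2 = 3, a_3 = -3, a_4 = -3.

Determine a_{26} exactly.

10029

a_5 = 1·-3 + -1·-3 + 1·3 + 2·0 + -2·-2 = 7
a_6 = 1·7 + -1·-3 + 1·-3 + 2·3 + -2·0 = 13
a_7 = 1·13 + -1·7 + 1·-3 + 2·-3 + -2·3 = -9
a_8 = 1·-9 + -1·13 + 1·7 + 2·-3 + -2·-3 = -15
a_9 = 1·-15 + -1·-9 + 1·13 + 2·7 + -2·-3 = 27
a_10 = 1·27 + -1·-15 + 1·-9 + 2·13 + -2·7 = 45
a_11 = 1·45 + -1·27 + 1·-15 + 2·-9 + -2·13 = -41
a_12 = 1·-41 + -1·45 + 1·27 + 2·-15 + -2·-9 = -71
a_13 = 1·-71 + -1·-41 + 1·45 + 2·27 + -2·-15 = 99
a_14 = 1·99 + -1·-71 + 1·-41 + 2·45 + -2·27 = 165
a_15 = 1·165 + -1·99 + 1·-71 + 2·-41 + -2·45 = -177
a_16 = 1·-177 + -1·165 + 1·99 + 2·-71 + -2·-41 = -303
a_17 = 1·-303 + -1·-177 + 1·165 + 2·99 + -2·-71 = 379
a_18 = 1·379 + -1·-303 + 1·-177 + 2·165 + -2·99 = 637
a_19 = 1·637 + -1·379 + 1·-303 + 2·-177 + -2·165 = -729
a_20 = 1·-729 + -1·637 + 1·379 + 2·-303 + -2·-177 = -1239
a_21 = 1·-1239 + -1·-729 + 1·637 + 2·379 + -2·-303 = 1491
a_22 = 1·1491 + -1·-1239 + 1·-729 + 2·637 + -2·379 = 2517
a_23 = 1·2517 + -1·1491 + 1·-1239 + 2·-729 + -2·637 = -2945
a_24 = 1·-2945 + -1·2517 + 1·1491 + 2·-1239 + -2·-729 = -4991
a_25 = 1·-4991 + -1·-2945 + 1·2517 + 2·1491 + -2·-1239 = 5931
a_26 = 1·5931 + -1·-4991 + 1·-2945 + 2·2517 + -2·1491 = 10029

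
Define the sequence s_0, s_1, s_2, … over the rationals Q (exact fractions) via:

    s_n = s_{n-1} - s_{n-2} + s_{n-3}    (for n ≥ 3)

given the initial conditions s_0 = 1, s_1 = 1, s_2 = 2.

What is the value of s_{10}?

s_3 = 1·2 + -1·1 + 1·1 = 2
s_4 = 1·2 + -1·2 + 1·1 = 1
s_5 = 1·1 + -1·2 + 1·2 = 1
s_6 = 1·1 + -1·1 + 1·2 = 2
(s_4, s_5, s_6) = (1, 1, 2) = (s_0, s_1, s_2), so the sequence has period 4.
10 ≡ 2 (mod 4), hence s_10 = s_2 = 2.

2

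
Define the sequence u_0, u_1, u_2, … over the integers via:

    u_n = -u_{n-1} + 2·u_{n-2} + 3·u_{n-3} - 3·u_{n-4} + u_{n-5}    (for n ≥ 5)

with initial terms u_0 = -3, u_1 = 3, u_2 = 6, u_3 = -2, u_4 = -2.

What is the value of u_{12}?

u_5 = -1·-2 + 2·-2 + 3·6 + -3·3 + 1·-3 = 4
u_6 = -1·4 + 2·-2 + 3·-2 + -3·6 + 1·3 = -29
u_7 = -1·-29 + 2·4 + 3·-2 + -3·-2 + 1·6 = 43
u_8 = -1·43 + 2·-29 + 3·4 + -3·-2 + 1·-2 = -85
u_9 = -1·-85 + 2·43 + 3·-29 + -3·4 + 1·-2 = 70
u_10 = -1·70 + 2·-85 + 3·43 + -3·-29 + 1·4 = -20
u_11 = -1·-20 + 2·70 + 3·-85 + -3·43 + 1·-29 = -253
u_12 = -1·-253 + 2·-20 + 3·70 + -3·-85 + 1·43 = 721

721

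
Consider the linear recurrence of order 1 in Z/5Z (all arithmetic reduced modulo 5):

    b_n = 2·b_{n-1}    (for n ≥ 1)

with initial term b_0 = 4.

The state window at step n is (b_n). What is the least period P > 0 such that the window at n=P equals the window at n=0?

n=0: window = (4)
n=1: window = (3)
n=2: window = (1)
n=3: window = (2)
n=4: window = (4)
window at n=4 equals window at n=0 → period = 4

4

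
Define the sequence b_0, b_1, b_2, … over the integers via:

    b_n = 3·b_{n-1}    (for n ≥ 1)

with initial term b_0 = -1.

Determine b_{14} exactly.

-4782969

b_1 = 3·-1 = -3
b_2 = 3·-3 = -9
b_3 = 3·-9 = -27
b_4 = 3·-27 = -81
b_5 = 3·-81 = -243
b_6 = 3·-243 = -729
b_7 = 3·-729 = -2187
b_8 = 3·-2187 = -6561
b_9 = 3·-6561 = -19683
b_10 = 3·-19683 = -59049
b_11 = 3·-59049 = -177147
b_12 = 3·-177147 = -531441
b_13 = 3·-531441 = -1594323
b_14 = 3·-1594323 = -4782969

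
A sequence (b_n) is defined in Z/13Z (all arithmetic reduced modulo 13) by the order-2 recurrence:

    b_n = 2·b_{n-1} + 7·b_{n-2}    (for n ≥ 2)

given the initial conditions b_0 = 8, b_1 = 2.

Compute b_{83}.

2

b_2 = 2·2 + 7·8 = 8
b_3 = 2·8 + 7·2 = 4
b_4 = 2·4 + 7·8 = 12
b_5 = 2·12 + 7·4 = 0
b_6 = 2·0 + 7·12 = 6
b_7 = 2·6 + 7·0 = 12
b_8 = 2·12 + 7·6 = 1
b_9 = 2·1 + 7·12 = 8
b_10 = 2·8 + 7·1 = 10
b_11 = 2·10 + 7·8 = 11
b_12 = 2·11 + 7·10 = 1
b_13 = 2·1 + 7·11 = 1
b_14 = 2·1 + 7·1 = 9
b_15 = 2·9 + 7·1 = 12
b_16 = 2·12 + 7·9 = 9
b_17 = 2·9 + 7·12 = 11
b_18 = 2·11 + 7·9 = 7
b_19 = 2·7 + 7·11 = 0
b_20 = 2·0 + 7·7 = 10
b_21 = 2·10 + 7·0 = 7
b_22 = 2·7 + 7·10 = 6
b_23 = 2·6 + 7·7 = 9
b_24 = 2·9 + 7·6 = 8
b_25 = 2·8 + 7·9 = 1
b_26 = 2·1 + 7·8 = 6
b_27 = 2·6 + 7·1 = 6
b_28 = 2·6 + 7·6 = 2
b_29 = 2·2 + 7·6 = 7
b_30 = 2·7 + 7·2 = 2
b_31 = 2·2 + 7·7 = 1
b_32 = 2·1 + 7·2 = 3
b_33 = 2·3 + 7·1 = 0
b_34 = 2·0 + 7·3 = 8
b_35 = 2·8 + 7·0 = 3
b_36 = 2·3 + 7·8 = 10
b_37 = 2·10 + 7·3 = 2
b_38 = 2·2 + 7·10 = 9
b_39 = 2·9 + 7·2 = 6
b_40 = 2·6 + 7·9 = 10
b_41 = 2·10 + 7·6 = 10
b_42 = 2·10 + 7·10 = 12
b_43 = 2·12 + 7·10 = 3
b_44 = 2·3 + 7·12 = 12
b_45 = 2·12 + 7·3 = 6
b_46 = 2·6 + 7·12 = 5
b_47 = 2·5 + 7·6 = 0
b_48 = 2·0 + 7·5 = 9
b_49 = 2·9 + 7·0 = 5
b_50 = 2·5 + 7·9 = 8
b_51 = 2·8 + 7·5 = 12
b_52 = 2·12 + 7·8 = 2
b_53 = 2·2 + 7·12 = 10
b_54 = 2·10 + 7·2 = 8
b_55 = 2·8 + 7·10 = 8
b_56 = 2·8 + 7·8 = 7
b_57 = 2·7 + 7·8 = 5
b_58 = 2·5 + 7·7 = 7
b_59 = 2·7 + 7·5 = 10
b_60 = 2·10 + 7·7 = 4
b_61 = 2·4 + 7·10 = 0
b_62 = 2·0 + 7·4 = 2
b_63 = 2·2 + 7·0 = 4
b_64 = 2·4 + 7·2 = 9
b_65 = 2·9 + 7·4 = 7
b_66 = 2·7 + 7·9 = 12
b_67 = 2·12 + 7·7 = 8
b_68 = 2·8 + 7·12 = 9
b_69 = 2·9 + 7·8 = 9
b_70 = 2·9 + 7·9 = 3
b_71 = 2·3 + 7·9 = 4
b_72 = 2·4 + 7·3 = 3
b_73 = 2·3 + 7·4 = 8
b_74 = 2·8 + 7·3 = 11
b_75 = 2·11 + 7·8 = 0
b_76 = 2·0 + 7·11 = 12
b_77 = 2·12 + 7·0 = 11
b_78 = 2·11 + 7·12 = 2
b_79 = 2·2 + 7·11 = 3
b_80 = 2·3 + 7·2 = 7
b_81 = 2·7 + 7·3 = 9
b_82 = 2·9 + 7·7 = 2
b_83 = 2·2 + 7·9 = 2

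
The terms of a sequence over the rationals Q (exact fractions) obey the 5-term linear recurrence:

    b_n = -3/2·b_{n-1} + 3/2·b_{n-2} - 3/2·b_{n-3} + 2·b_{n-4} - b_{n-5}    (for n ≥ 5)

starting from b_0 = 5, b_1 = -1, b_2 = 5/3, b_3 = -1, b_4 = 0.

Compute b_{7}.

b_5 = -3/2·0 + 3/2·-1 + -3/2·5/3 + 2·-1 + -1·5 = -11
b_6 = -3/2·-11 + 3/2·0 + -3/2·-1 + 2·5/3 + -1·-1 = 67/3
b_7 = -3/2·67/3 + 3/2·-11 + -3/2·0 + 2·-1 + -1·5/3 = -161/3

-161/3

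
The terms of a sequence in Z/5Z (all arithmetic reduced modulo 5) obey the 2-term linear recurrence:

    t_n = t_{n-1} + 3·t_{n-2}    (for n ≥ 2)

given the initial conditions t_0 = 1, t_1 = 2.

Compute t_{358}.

t_2 = 1·2 + 3·1 = 0
t_3 = 1·0 + 3·2 = 1
t_4 = 1·1 + 3·0 = 1
t_5 = 1·1 + 3·1 = 4
t_6 = 1·4 + 3·1 = 2
t_7 = 1·2 + 3·4 = 4
t_8 = 1·4 + 3·2 = 0
t_9 = 1·0 + 3·4 = 2
t_10 = 1·2 + 3·0 = 2
t_11 = 1·2 + 3·2 = 3
t_12 = 1·3 + 3·2 = 4
t_13 = 1·4 + 3·3 = 3
t_14 = 1·3 + 3·4 = 0
t_15 = 1·0 + 3·3 = 4
t_16 = 1·4 + 3·0 = 4
t_17 = 1·4 + 3·4 = 1
t_18 = 1·1 + 3·4 = 3
t_19 = 1·3 + 3·1 = 1
t_20 = 1·1 + 3·3 = 0
t_21 = 1·0 + 3·1 = 3
t_22 = 1·3 + 3·0 = 3
t_23 = 1·3 + 3·3 = 2
t_24 = 1·2 + 3·3 = 1
t_25 = 1·1 + 3·2 = 2
(t_24, t_25) = (1, 2) = (t_0, t_1), so the sequence has period 24.
358 ≡ 22 (mod 24), hence t_358 = t_22 = 3.

3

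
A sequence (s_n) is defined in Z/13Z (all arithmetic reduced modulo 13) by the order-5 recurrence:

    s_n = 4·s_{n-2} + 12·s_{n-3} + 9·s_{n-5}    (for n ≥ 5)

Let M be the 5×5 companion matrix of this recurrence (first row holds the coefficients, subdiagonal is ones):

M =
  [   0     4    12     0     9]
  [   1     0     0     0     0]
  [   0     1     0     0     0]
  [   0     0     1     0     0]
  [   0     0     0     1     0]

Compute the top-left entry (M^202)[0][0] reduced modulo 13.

(M^202)[0][0] is the top entry after applying M 202 times to the unit state (1, 0, 0, 0, 0). Equivalently it is h_{206} for the auxiliary sequence (h_n) obeying the same recurrence with h_4 = 1 and h_i = 0 for 0 ≤ i < 4:
h_5 = 0·1 + 4·0 + 12·0 + 0·0 + 9·0 = 0
h_6 = 0·0 + 4·1 + 12·0 + 0·0 + 9·0 = 4
h_7 = 0·4 + 4·0 + 12·1 + 0·0 + 9·0 = 12
h_8 = 0·12 + 4·4 + 12·0 + 0·1 + 9·0 = 3
h_9 = 0·3 + 4·12 + 12·4 + 0·0 + 9·1 = 1
h_10 = 0·1 + 4·3 + 12·12 + 0·4 + 9·0 = 0
Continuing the recurrence:
  h_11 = 11;  h_12 = 3;  h_13 = 6;  h_14 = 10;  h_15 = 8;  h_16 = 3
  h_17 = 10;  h_18 = 6;  h_19 = 10;  h_20 = 8;  h_21 = 9;  h_22 = 8
  h_23 = 4;  h_24 = 9;  h_25 = 2;  h_26 = 9;  h_27 = 6;  h_28 = 5
  h_29 = 5;  h_30 = 6;  h_31 = 5;  h_32 = 8;  h_33 = 7;  h_34 = 7
  h_35 = 9;  h_36 = 1;  h_37 = 10;  h_38 = 6;  h_39 = 11;  h_40 = 4
  h_41 = 8;  h_42 = 4;  h_43 = 4;  h_44 = 3;  h_45 = 9;  h_46 = 2
  h_47 = 4;  h_48 = 9;  h_49 = 2;  h_50 = 9;  h_51 = 4;  h_52 = 5
  h_53 = 10;  h_54 = 8;  h_55 = 12;  h_56 = 6;  h_57 = 7;  h_58 = 11
  h_59 = 3;  h_60 = 2;  h_61 = 3;  h_62 = 3;  h_63 = 5;  h_64 = 10
  h_65 = 9;  h_66 = 10;  h_67 = 1;  h_68 = 11;  h_69 = 6;  h_70 = 7
  h_71 = 12;  h_72 = 5;  h_73 = 10;  h_74 = 10;  h_75 = 7;  h_76 = 8
  h_77 = 11;  h_78 = 11;  h_79 = 9;  h_80 = 5;  h_81 = 6;  h_82 = 6
  h_83 = 1;  h_84 = 8;  h_85 = 4;  h_86 = 7;  h_87 = 10;  h_88 = 7
  h_89 = 1;  h_90 = 2;  h_91 = 8;  h_92 = 6;  h_93 = 2;  h_94 = 12
  h_95 = 7;  h_96 = 1;  h_97 = 5;  h_98 = 2;  h_99 = 10;  h_100 = 1
  h_101 = 8;  h_102 = 0;  h_103 = 10;  h_104 = 4;  h_105 = 10;  h_106 = 0
  h_107 = 10;  h_108 = 2;  h_109 = 11;  h_110 = 10;  h_111 = 3;  h_112 = 2
  h_113 = 7;  h_114 = 0;  h_115 = 12;  h_116 = 7;  h_117 = 1;  h_118 = 1
  h_119 = 10;  h_120 = 7;  h_121 = 11;  h_122 = 1;  h_123 = 7;  h_124 = 5
  h_125 = 12;  h_126 = 8;  h_127 = 0;  h_128 = 5;  h_129 = 11;  h_130 = 11
  h_131 = 7;  h_132 = 7;  h_133 = 10;  h_134 = 3;  h_135 = 2;  h_136 = 0
  h_137 = 3;  h_138 = 10;  h_139 = 0;  h_140 = 3;  h_141 = 3;  h_142 = 0
  h_143 = 8;  h_144 = 10;  h_145 = 7;  h_146 = 7;  h_147 = 5;  h_148 = 2
  h_149 = 12;  h_150 = 1;  h_151 = 5;  h_152 = 11;  h_153 = 11;  h_154 = 4
  h_155 = 3;  h_156 = 11;  h_157 = 3;  h_158 = 10;  h_159 = 11;  h_160 = 12
  h_161 = 3;  h_162 = 12;  h_163 = 12;  h_164 = 1;  h_165 = 1;  h_166 = 6
  h_167 = 7;  h_168 = 1;  h_169 = 5;  h_170 = 6;  h_171 = 8;  h_172 = 4
  h_173 = 9;  h_174 = 1;  h_175 = 8;  h_176 = 2;  h_177 = 2;  h_178 = 3
  h_179 = 2;  h_180 = 4;  h_181 = 10;  h_182 = 6;  h_183 = 11;  h_184 = 6
  h_185 = 9;  h_186 = 12;  h_187 = 6;  h_188 = 8;  h_189 = 1;  h_190 = 3
  h_191 = 0;  h_192 = 0;  h_193 = 4;  h_194 = 9;  h_195 = 4;  h_196 = 6
  h_197 = 7;  h_198 = 4;  h_199 = 12;  h_200 = 6;  h_201 = 7;  h_202 = 10
  h_203 = 6;  h_204 = 11
h_205 = 0·11 + 4·6 + 12·10 + 0·7 + 9·6 = 3
h_206 = 0·3 + 4·11 + 12·6 + 0·10 + 9·7 = 10

10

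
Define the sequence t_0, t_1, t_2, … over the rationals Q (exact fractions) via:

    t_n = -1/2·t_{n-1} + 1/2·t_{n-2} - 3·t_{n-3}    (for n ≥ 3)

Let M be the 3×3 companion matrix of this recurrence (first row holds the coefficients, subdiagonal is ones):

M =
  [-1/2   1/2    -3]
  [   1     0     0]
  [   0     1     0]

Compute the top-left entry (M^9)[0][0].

-39005/512

(M^9)[0][0] is the top entry after applying M 9 times to the unit state (1, 0, 0). Equivalently it is h_{11} for the auxiliary sequence (h_n) obeying the same recurrence with h_2 = 1 and h_i = 0 for 0 ≤ i < 2:
h_3 = -1/2·1 + 1/2·0 + -3·0 = -1/2
h_4 = -1/2·-1/2 + 1/2·1 + -3·0 = 3/4
h_5 = -1/2·3/4 + 1/2·-1/2 + -3·1 = -29/8
h_6 = -1/2·-29/8 + 1/2·3/4 + -3·-1/2 = 59/16
h_7 = -1/2·59/16 + 1/2·-29/8 + -3·3/4 = -189/32
h_8 = -1/2·-189/32 + 1/2·59/16 + -3·-29/8 = 1003/64
h_9 = -1/2·1003/64 + 1/2·-189/32 + -3·59/16 = -2797/128
h_10 = -1/2·-2797/128 + 1/2·1003/64 + -3·-189/32 = 9339/256
h_11 = -1/2·9339/256 + 1/2·-2797/128 + -3·1003/64 = -39005/512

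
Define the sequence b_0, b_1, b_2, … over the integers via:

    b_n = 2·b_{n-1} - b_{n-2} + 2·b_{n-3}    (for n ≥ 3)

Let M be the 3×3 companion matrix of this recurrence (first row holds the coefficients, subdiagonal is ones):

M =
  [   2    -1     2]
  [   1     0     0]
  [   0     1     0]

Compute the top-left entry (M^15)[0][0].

(M^15)[0][0] is the top entry after applying M 15 times to the unit state (1, 0, 0). Equivalently it is h_{17} for the auxiliary sequence (h_n) obeying the same recurrence with h_2 = 1 and h_i = 0 for 0 ≤ i < 2:
h_3 = 2·1 + -1·0 + 2·0 = 2
h_4 = 2·2 + -1·1 + 2·0 = 3
h_5 = 2·3 + -1·2 + 2·1 = 6
h_6 = 2·6 + -1·3 + 2·2 = 13
h_7 = 2·13 + -1·6 + 2·3 = 26
h_8 = 2·26 + -1·13 + 2·6 = 51
h_9 = 2·51 + -1·26 + 2·13 = 102
h_10 = 2·102 + -1·51 + 2·26 = 205
h_11 = 2·205 + -1·102 + 2·51 = 410
h_12 = 2·410 + -1·205 + 2·102 = 819
h_13 = 2·819 + -1·410 + 2·205 = 1638
h_14 = 2·1638 + -1·819 + 2·410 = 3277
h_15 = 2·3277 + -1·1638 + 2·819 = 6554
h_16 = 2·6554 + -1·3277 + 2·1638 = 13107
h_17 = 2·13107 + -1·6554 + 2·3277 = 26214

26214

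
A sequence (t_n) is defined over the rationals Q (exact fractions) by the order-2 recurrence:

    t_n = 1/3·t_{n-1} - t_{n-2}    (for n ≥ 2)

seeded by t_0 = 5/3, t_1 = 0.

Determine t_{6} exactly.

t_2 = 1/3·0 + -1·5/3 = -5/3
t_3 = 1/3·-5/3 + -1·0 = -5/9
t_4 = 1/3·-5/9 + -1·-5/3 = 40/27
t_5 = 1/3·40/27 + -1·-5/9 = 85/81
t_6 = 1/3·85/81 + -1·40/27 = -275/243

-275/243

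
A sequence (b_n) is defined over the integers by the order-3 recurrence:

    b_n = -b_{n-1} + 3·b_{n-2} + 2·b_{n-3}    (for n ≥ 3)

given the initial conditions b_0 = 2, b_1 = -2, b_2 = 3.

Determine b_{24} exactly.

10069355

b_3 = -1·3 + 3·-2 + 2·2 = -5
b_4 = -1·-5 + 3·3 + 2·-2 = 10
b_5 = -1·10 + 3·-5 + 2·3 = -19
b_6 = -1·-19 + 3·10 + 2·-5 = 39
b_7 = -1·39 + 3·-19 + 2·10 = -76
b_8 = -1·-76 + 3·39 + 2·-19 = 155
b_9 = -1·155 + 3·-76 + 2·39 = -305
b_10 = -1·-305 + 3·155 + 2·-76 = 618
b_11 = -1·618 + 3·-305 + 2·155 = -1223
b_12 = -1·-1223 + 3·618 + 2·-305 = 2467
b_13 = -1·2467 + 3·-1223 + 2·618 = -4900
b_14 = -1·-4900 + 3·2467 + 2·-1223 = 9855
b_15 = -1·9855 + 3·-4900 + 2·2467 = -19621
b_16 = -1·-19621 + 3·9855 + 2·-4900 = 39386
b_17 = -1·39386 + 3·-19621 + 2·9855 = -78539
b_18 = -1·-78539 + 3·39386 + 2·-19621 = 157455
b_19 = -1·157455 + 3·-78539 + 2·39386 = -314300
b_20 = -1·-314300 + 3·157455 + 2·-78539 = 629587
b_21 = -1·629587 + 3·-314300 + 2·157455 = -1257577
b_22 = -1·-1257577 + 3·629587 + 2·-314300 = 2517738
b_23 = -1·2517738 + 3·-1257577 + 2·629587 = -5031295
b_24 = -1·-5031295 + 3·2517738 + 2·-1257577 = 10069355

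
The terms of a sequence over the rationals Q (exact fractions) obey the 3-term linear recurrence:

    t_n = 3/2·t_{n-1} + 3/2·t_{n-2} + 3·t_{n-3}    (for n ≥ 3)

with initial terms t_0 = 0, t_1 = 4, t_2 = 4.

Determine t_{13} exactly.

t_3 = 3/2·4 + 3/2·4 + 3·0 = 12
t_4 = 3/2·12 + 3/2·4 + 3·4 = 36
t_5 = 3/2·36 + 3/2·12 + 3·4 = 84
t_6 = 3/2·84 + 3/2·36 + 3·12 = 216
t_7 = 3/2·216 + 3/2·84 + 3·36 = 558
t_8 = 3/2·558 + 3/2·216 + 3·84 = 1413
t_9 = 3/2·1413 + 3/2·558 + 3·216 = 7209/2
t_10 = 3/2·7209/2 + 3/2·1413 + 3·558 = 36801/4
t_11 = 3/2·36801/4 + 3/2·7209/2 + 3·1413 = 187569/8
t_12 = 3/2·187569/8 + 3/2·36801/4 + 3·7209/2 = 956529/16
t_13 = 3/2·956529/16 + 3/2·187569/8 + 3·36801/4 = 4878225/32

4878225/32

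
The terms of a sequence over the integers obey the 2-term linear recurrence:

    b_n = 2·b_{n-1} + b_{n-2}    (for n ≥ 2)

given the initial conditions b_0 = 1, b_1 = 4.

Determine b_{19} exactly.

b_2 = 2·4 + 1·1 = 9
b_3 = 2·9 + 1·4 = 22
b_4 = 2·22 + 1·9 = 53
b_5 = 2·53 + 1·22 = 128
b_6 = 2·128 + 1·53 = 309
b_7 = 2·309 + 1·128 = 746
b_8 = 2·746 + 1·309 = 1801
b_9 = 2·1801 + 1·746 = 4348
b_10 = 2·4348 + 1·1801 = 10497
b_11 = 2·10497 + 1·4348 = 25342
b_12 = 2·25342 + 1·10497 = 61181
b_13 = 2·61181 + 1·25342 = 147704
b_14 = 2·147704 + 1·61181 = 356589
b_15 = 2·356589 + 1·147704 = 860882
b_16 = 2·860882 + 1·356589 = 2078353
b_17 = 2·2078353 + 1·860882 = 5017588
b_18 = 2·5017588 + 1·2078353 = 12113529
b_19 = 2·12113529 + 1·5017588 = 29244646

29244646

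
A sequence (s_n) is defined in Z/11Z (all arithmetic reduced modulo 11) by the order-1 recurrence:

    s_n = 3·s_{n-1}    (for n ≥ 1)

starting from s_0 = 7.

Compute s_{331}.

s_1 = 3·7 = 10
s_2 = 3·10 = 8
s_3 = 3·8 = 2
s_4 = 3·2 = 6
s_5 = 3·6 = 7
(s_5) = (7) = (s_0), so the sequence has period 5.
331 ≡ 1 (mod 5), hence s_331 = s_1 = 10.

10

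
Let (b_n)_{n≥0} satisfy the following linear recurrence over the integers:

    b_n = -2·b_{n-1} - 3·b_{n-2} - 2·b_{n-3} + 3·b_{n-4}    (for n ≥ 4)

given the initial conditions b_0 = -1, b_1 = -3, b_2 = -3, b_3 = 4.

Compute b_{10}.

342

b_4 = -2·4 + -3·-3 + -2·-3 + 3·-1 = 4
b_5 = -2·4 + -3·4 + -2·-3 + 3·-3 = -23
b_6 = -2·-23 + -3·4 + -2·4 + 3·-3 = 17
b_7 = -2·17 + -3·-23 + -2·4 + 3·4 = 39
b_8 = -2·39 + -3·17 + -2·-23 + 3·4 = -71
b_9 = -2·-71 + -3·39 + -2·17 + 3·-23 = -78
b_10 = -2·-78 + -3·-71 + -2·39 + 3·17 = 342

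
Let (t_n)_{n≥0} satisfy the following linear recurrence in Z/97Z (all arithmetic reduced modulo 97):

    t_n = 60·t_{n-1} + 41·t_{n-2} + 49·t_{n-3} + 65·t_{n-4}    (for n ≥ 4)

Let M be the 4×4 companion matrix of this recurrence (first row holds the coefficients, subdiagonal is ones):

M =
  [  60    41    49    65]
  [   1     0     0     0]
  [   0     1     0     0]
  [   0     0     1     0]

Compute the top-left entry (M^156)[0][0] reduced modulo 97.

67

(M^156)[0][0] is the top entry after applying M 156 times to the unit state (1, 0, 0, 0). Equivalently it is h_{159} for the auxiliary sequence (h_n) obeying the same recurrence with h_3 = 1 and h_i = 0 for 0 ≤ i < 3:
h_4 = 60·1 + 41·0 + 49·0 + 65·0 = 60
h_5 = 60·60 + 41·1 + 49·0 + 65·0 = 52
h_6 = 60·52 + 41·60 + 49·1 + 65·0 = 3
h_7 = 60·3 + 41·52 + 49·60 + 65·1 = 79
h_8 = 60·79 + 41·3 + 49·52 + 65·60 = 59
h_9 = 60·59 + 41·79 + 49·3 + 65·52 = 24
Continuing the recurrence:
  h_10 = 68;  h_11 = 92;  h_12 = 30;  h_13 = 85;  h_14 = 29;  h_15 = 65
  h_16 = 49;  h_17 = 38;  h_18 = 47;  h_19 = 43;  h_20 = 48;  h_21 = 7
  h_22 = 81;  h_23 = 12;  h_24 = 35;  h_25 = 32;  h_26 = 90;  h_27 = 89
  h_28 = 69;  h_29 = 20;  h_30 = 78;  h_31 = 19;  h_32 = 6;  h_33 = 53
  h_34 = 18;  h_35 = 29;  h_36 = 33;  h_37 = 27;  h_38 = 35;  h_39 = 16
  h_40 = 43;  h_41 = 13;  h_42 = 73;  h_43 = 9;  h_44 = 78;  h_45 = 62
  h_46 = 76;  h_47 = 63;  h_48 = 66;  h_49 = 38;  h_50 = 15;  h_51 = 87
  h_52 = 56;  h_53 = 44;  h_54 = 86;  h_55 = 37;  h_56 = 96;  h_57 = 92
  h_58 = 78;  h_59 = 41;  h_60 = 13;  h_61 = 41;  h_62 = 81;  h_63 = 46
  h_64 = 11;  h_65 = 62;  h_66 = 50;  h_67 = 50;  h_68 = 73;  h_69 = 9
  h_70 = 18;  h_71 = 31;  h_72 = 24;  h_73 = 7;  h_74 = 19;  h_75 = 59
  h_76 = 14;  h_77 = 86;  h_78 = 63;  h_79 = 90;  h_80 = 12;  h_81 = 89
  h_82 = 78;  h_83 = 23;  h_84 = 19;  h_85 = 50;  h_86 = 82;  h_87 = 84
  h_88 = 59;  h_89 = 90;  h_90 = 96;  h_91 = 50;  h_92 = 49;  h_93 = 24
  h_94 = 14;  h_95 = 6;  h_96 = 57;  h_97 = 92;  h_98 = 40;  h_99 = 43
  h_100 = 17;  h_101 = 53;  h_102 = 48;  h_103 = 48;  h_104 = 14;  h_105 = 69
  h_106 = 1;  h_107 = 2;  h_108 = 87;  h_109 = 39;  h_110 = 56;  h_111 = 40
  h_112 = 40;  h_113 = 7;  h_114 = 94;  h_115 = 11;  h_116 = 85;  h_117 = 39
  h_118 = 58;  h_119 = 65;  h_120 = 37;  h_121 = 77;  h_122 = 94;  h_123 = 91
  h_124 = 69;  h_125 = 22;  h_126 = 71;  h_127 = 5;  h_128 = 44;  h_129 = 91
  h_130 = 96;  h_131 = 41;  h_132 = 38;  h_133 = 30;  h_134 = 64;  h_135 = 91
  h_136 = 93;  h_137 = 41;  h_138 = 51;  h_139 = 81;  h_140 = 67;  h_141 = 89
  h_142 = 45;  h_143 = 56;  h_144 = 50;  h_145 = 94;  h_146 = 70;  h_147 = 79
  h_148 = 43;  h_149 = 33;  h_150 = 39;  h_151 = 71;  h_152 = 86;  h_153 = 2
  h_154 = 57;  h_155 = 12;  h_156 = 15;  h_157 = 47
h_158 = 60·47 + 41·15 + 49·12 + 65·57 = 65
h_159 = 60·65 + 41·47 + 49·15 + 65·12 = 67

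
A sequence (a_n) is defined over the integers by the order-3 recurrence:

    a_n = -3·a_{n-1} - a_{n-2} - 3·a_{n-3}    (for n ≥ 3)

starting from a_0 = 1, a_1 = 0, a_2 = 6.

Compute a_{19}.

a_3 = -3·6 + -1·0 + -3·1 = -21
a_4 = -3·-21 + -1·6 + -3·0 = 57
a_5 = -3·57 + -1·-21 + -3·6 = -168
a_6 = -3·-168 + -1·57 + -3·-21 = 510
a_7 = -3·510 + -1·-168 + -3·57 = -1533
a_8 = -3·-1533 + -1·510 + -3·-168 = 4593
a_9 = -3·4593 + -1·-1533 + -3·510 = -13776
a_10 = -3·-13776 + -1·4593 + -3·-1533 = 41334
a_11 = -3·41334 + -1·-13776 + -3·4593 = -124005
a_12 = -3·-124005 + -1·41334 + -3·-13776 = 372009
a_13 = -3·372009 + -1·-124005 + -3·41334 = -1116024
a_14 = -3·-1116024 + -1·372009 + -3·-124005 = 3348078
a_15 = -3·3348078 + -1·-1116024 + -3·372009 = -10044237
a_16 = -3·-10044237 + -1·3348078 + -3·-1116024 = 30132705
a_17 = -3·30132705 + -1·-10044237 + -3·3348078 = -90398112
a_18 = -3·-90398112 + -1·30132705 + -3·-10044237 = 271194342
a_19 = -3·271194342 + -1·-90398112 + -3·30132705 = -813583029

-813583029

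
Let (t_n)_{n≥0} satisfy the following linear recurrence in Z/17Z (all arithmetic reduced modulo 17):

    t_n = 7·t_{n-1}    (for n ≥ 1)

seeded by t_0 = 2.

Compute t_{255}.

t_1 = 7·2 = 14
t_2 = 7·14 = 13
t_3 = 7·13 = 6
t_4 = 7·6 = 8
t_5 = 7·8 = 5
t_6 = 7·5 = 1
t_7 = 7·1 = 7
t_8 = 7·7 = 15
t_9 = 7·15 = 3
t_10 = 7·3 = 4
t_11 = 7·4 = 11
t_12 = 7·11 = 9
t_13 = 7·9 = 12
t_14 = 7·12 = 16
t_15 = 7·16 = 10
t_16 = 7·10 = 2
(t_16) = (2) = (t_0), so the sequence has period 16.
255 ≡ 15 (mod 16), hence t_255 = t_15 = 10.

10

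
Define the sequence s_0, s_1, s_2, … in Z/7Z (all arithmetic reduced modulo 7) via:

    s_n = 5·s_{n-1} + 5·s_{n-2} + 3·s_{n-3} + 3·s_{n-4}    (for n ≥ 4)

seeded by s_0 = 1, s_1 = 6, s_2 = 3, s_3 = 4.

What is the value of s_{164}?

2

s_4 = 5·4 + 5·3 + 3·6 + 3·1 = 0
s_5 = 5·0 + 5·4 + 3·3 + 3·6 = 5
s_6 = 5·5 + 5·0 + 3·4 + 3·3 = 4
s_7 = 5·4 + 5·5 + 3·0 + 3·4 = 1
s_8 = 5·1 + 5·4 + 3·5 + 3·0 = 5
s_9 = 5·5 + 5·1 + 3·4 + 3·5 = 1
s_10 = 5·1 + 5·5 + 3·1 + 3·4 = 3
s_11 = 5·3 + 5·1 + 3·5 + 3·1 = 3
s_12 = 5·3 + 5·3 + 3·1 + 3·5 = 6
s_13 = 5·6 + 5·3 + 3·3 + 3·1 = 1
s_14 = 5·1 + 5·6 + 3·3 + 3·3 = 4
s_15 = 5·4 + 5·1 + 3·6 + 3·3 = 3
s_16 = 5·3 + 5·4 + 3·1 + 3·6 = 0
s_17 = 5·0 + 5·3 + 3·4 + 3·1 = 2
s_18 = 5·2 + 5·0 + 3·3 + 3·4 = 3
s_19 = 5·3 + 5·2 + 3·0 + 3·3 = 6
s_20 = 5·6 + 5·3 + 3·2 + 3·0 = 2
s_21 = 5·2 + 5·6 + 3·3 + 3·2 = 6
s_22 = 5·6 + 5·2 + 3·6 + 3·3 = 4
s_23 = 5·4 + 5·6 + 3·2 + 3·6 = 4
s_24 = 5·4 + 5·4 + 3·6 + 3·2 = 1
s_25 = 5·1 + 5·4 + 3·4 + 3·6 = 6
s_26 = 5·6 + 5·1 + 3·4 + 3·4 = 3
s_27 = 5·3 + 5·6 + 3·1 + 3·4 = 4
(s_24, s_25, s_26, s_27) = (1, 6, 3, 4) = (s_0, s_1, s_2, s_3), so the sequence has period 24.
164 ≡ 20 (mod 24), hence s_164 = s_20 = 2.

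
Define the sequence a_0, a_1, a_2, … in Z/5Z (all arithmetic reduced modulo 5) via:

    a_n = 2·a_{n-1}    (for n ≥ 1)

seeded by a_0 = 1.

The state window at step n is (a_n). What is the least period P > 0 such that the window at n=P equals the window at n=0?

n=0: window = (1)
n=1: window = (2)
n=2: window = (4)
n=3: window = (3)
n=4: window = (1)
window at n=4 equals window at n=0 → period = 4

4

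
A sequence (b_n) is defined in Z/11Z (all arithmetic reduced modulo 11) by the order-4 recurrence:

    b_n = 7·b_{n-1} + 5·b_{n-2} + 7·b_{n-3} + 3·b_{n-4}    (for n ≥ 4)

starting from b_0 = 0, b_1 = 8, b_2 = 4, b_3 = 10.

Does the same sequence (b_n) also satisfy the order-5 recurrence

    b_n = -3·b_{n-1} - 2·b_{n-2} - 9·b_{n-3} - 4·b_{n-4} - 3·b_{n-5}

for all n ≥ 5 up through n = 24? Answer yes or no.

Terms b_0..b_24: 0, 8, 4, 10, 3, 2, 1, 2, 9, 9, 4, 10, 4, 1, 10, 1, 10, 5, 1, 6, 2, 0, 0, 10, 10
n=5: candidate gives 2, actual b_5 = 2 ✓
n=6: candidate gives 1, actual b_6 = 1 ✓
n=7: candidate gives 2, actual b_7 = 2 ✓
n=8: candidate gives 9, actual b_8 = 9 ✓
n=9: candidate gives 9, actual b_9 = 9 ✓
n=10: candidate gives 4, actual b_10 = 4 ✓
n=11: candidate gives 10, actual b_11 = 10 ✓
n=12: candidate gives 4, actual b_12 = 4 ✓
n=13: candidate gives 1, actual b_13 = 1 ✓
n=14: candidate gives 10, actual b_14 = 10 ✓
n=15: candidate gives 1, actual b_15 = 1 ✓
n=16: candidate gives 10, actual b_16 = 10 ✓
n=17: candidate gives 5, actual b_17 = 5 ✓
n=18: candidate gives 1, actual b_18 = 1 ✓
n=19: candidate gives 6, actual b_19 = 6 ✓
n=20: candidate gives 2, actual b_20 = 2 ✓
n=21: candidate gives 0, actual b_21 = 0 ✓
n=22: candidate gives 0, actual b_22 = 0 ✓
n=23: candidate gives 10, actual b_23 = 10 ✓
n=24: candidate gives 10, actual b_24 = 10 ✓

yes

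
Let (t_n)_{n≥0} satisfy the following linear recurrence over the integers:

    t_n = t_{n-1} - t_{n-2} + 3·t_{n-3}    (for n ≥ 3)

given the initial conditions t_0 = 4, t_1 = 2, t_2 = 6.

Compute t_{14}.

t_3 = 1·6 + -1·2 + 3·4 = 16
t_4 = 1·16 + -1·6 + 3·2 = 16
t_5 = 1·16 + -1·16 + 3·6 = 18
t_6 = 1·18 + -1·16 + 3·16 = 50
t_7 = 1·50 + -1·18 + 3·16 = 80
t_8 = 1·80 + -1·50 + 3·18 = 84
t_9 = 1·84 + -1·80 + 3·50 = 154
t_10 = 1·154 + -1·84 + 3·80 = 310
t_11 = 1·310 + -1·154 + 3·84 = 408
t_12 = 1·408 + -1·310 + 3·154 = 560
t_13 = 1·560 + -1·408 + 3·310 = 1082
t_14 = 1·1082 + -1·560 + 3·408 = 1746

1746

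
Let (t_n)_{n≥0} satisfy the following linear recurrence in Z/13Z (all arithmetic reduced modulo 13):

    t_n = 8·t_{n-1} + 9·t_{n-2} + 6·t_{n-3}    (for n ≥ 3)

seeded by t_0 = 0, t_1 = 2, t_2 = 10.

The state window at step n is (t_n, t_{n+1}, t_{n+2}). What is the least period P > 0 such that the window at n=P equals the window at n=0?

n=0: window = (0, 2, 10)
n=1: window = (2, 10, 7)
n=2: window = (10, 7, 2)
n=3: window = (7, 2, 9)
n=4: window = (2, 9, 2)
n=5: window = (9, 2, 5)
n=6: window = (2, 5, 8)
n=7: window = (5, 8, 4)
n=8: window = (8, 4, 4)
n=9: window = (4, 4, 12)
n=10: window = (4, 12, 0)
n=11: window = (12, 0, 2)
n=12: window = (0, 2, 10)
window at n=12 equals window at n=0 → period = 12

12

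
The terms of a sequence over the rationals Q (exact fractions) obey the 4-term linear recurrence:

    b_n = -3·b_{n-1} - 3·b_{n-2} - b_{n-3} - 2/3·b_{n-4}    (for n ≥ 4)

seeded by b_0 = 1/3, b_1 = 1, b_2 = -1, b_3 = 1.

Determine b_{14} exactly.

b_4 = -3·1 + -3·-1 + -1·1 + -2/3·1/3 = -11/9
b_5 = -3·-11/9 + -3·1 + -1·-1 + -2/3·1 = 1
b_6 = -3·1 + -3·-11/9 + -1·1 + -2/3·-1 = 1/3
b_7 = -3·1/3 + -3·1 + -1·-11/9 + -2/3·1 = -31/9
b_8 = -3·-31/9 + -3·1/3 + -1·1 + -2/3·-11/9 = 247/27
b_9 = -3·247/27 + -3·-31/9 + -1·1/3 + -2/3·1 = -163/9
b_10 = -3·-163/9 + -3·247/27 + -1·-31/9 + -2/3·1/3 = 271/9
b_11 = -3·271/9 + -3·-163/9 + -1·247/27 + -2/3·-31/9 = -1157/27
b_12 = -3·-1157/27 + -3·271/9 + -1·-163/9 + -2/3·247/27 = 4069/81
b_13 = -3·4069/81 + -3·-1157/27 + -1·271/9 + -2/3·-163/9 = -1085/27
b_14 = -3·-1085/27 + -3·4069/81 + -1·-1157/27 + -2/3·271/9 = -199/27

-199/27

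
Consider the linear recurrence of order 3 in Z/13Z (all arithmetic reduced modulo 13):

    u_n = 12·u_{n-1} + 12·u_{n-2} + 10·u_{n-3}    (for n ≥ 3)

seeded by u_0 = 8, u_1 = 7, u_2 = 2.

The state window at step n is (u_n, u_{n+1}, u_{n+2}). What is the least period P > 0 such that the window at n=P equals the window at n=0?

1098

n=0: window = (8, 7, 2)
n=1: window = (7, 2, 6)
n=2: window = (2, 6, 10)
n=3: window = (6, 10, 4)
n=4: window = (10, 4, 7)
n=5: window = (4, 7, 11)
n=6: window = (7, 11, 9)
n=7: window = (11, 9, 11)
n=8: window = (9, 11, 12)
n=9: window = (11, 12, 2)
n=10: window = (12, 2, 5)
n=11: window = (2, 5, 9)
n=12: window = (5, 9, 6)
n=13: window = (9, 6, 9)
n=14: window = (6, 9, 10)
n=15: window = (9, 10, 2)
n=16: window = (10, 2, 0)
n=17: window = (2, 0, 7)
n=18: window = (0, 7, 0)
n=19: window = (7, 0, 6)
n=20: window = (0, 6, 12)
n=21: window = (6, 12, 8)
n=22: window = (12, 8, 1)
n=23: window = (8, 1, 7)
n=24: window = (1, 7, 7)
n=25: window = (7, 7, 9)
n=26: window = (7, 9, 2)
n=27: window = (9, 2, 7)
n=28: window = (2, 7, 3)
n=29: window = (7, 3, 10)
n=30: window = (3, 10, 5)
n=31: window = (10, 5, 2)
n=32: window = (5, 2, 2)
n=33: window = (2, 2, 7)
n=34: window = (2, 7, 11)
n=35: window = (7, 11, 2)
n=36: window = (11, 2, 5)
n=37: window = (2, 5, 12)
n=38: window = (5, 12, 3)
n=39: window = (12, 3, 9)
n=40: window = (3, 9, 4)
…
n=1096: window = (7, 3, 8)
n=1097: window = (3, 8, 7)
n=1098: window = (8, 7, 2)
window at n=1098 equals window at n=0 → period = 1098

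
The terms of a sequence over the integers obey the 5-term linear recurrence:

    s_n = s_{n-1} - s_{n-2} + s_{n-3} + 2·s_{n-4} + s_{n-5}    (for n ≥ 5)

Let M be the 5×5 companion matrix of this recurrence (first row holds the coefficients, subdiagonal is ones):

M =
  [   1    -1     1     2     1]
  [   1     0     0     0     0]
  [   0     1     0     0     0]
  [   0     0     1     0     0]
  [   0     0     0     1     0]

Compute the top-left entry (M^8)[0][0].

9

(M^8)[0][0] is the top entry after applying M 8 times to the unit state (1, 0, 0, 0, 0). Equivalently it is h_{12} for the auxiliary sequence (h_n) obeying the same recurrence with h_4 = 1 and h_i = 0 for 0 ≤ i < 4:
h_5 = 1·1 + -1·0 + 1·0 + 2·0 + 1·0 = 1
h_6 = 1·1 + -1·1 + 1·0 + 2·0 + 1·0 = 0
h_7 = 1·0 + -1·1 + 1·1 + 2·0 + 1·0 = 0
h_8 = 1·0 + -1·0 + 1·1 + 2·1 + 1·0 = 3
h_9 = 1·3 + -1·0 + 1·0 + 2·1 + 1·1 = 6
h_10 = 1·6 + -1·3 + 1·0 + 2·0 + 1·1 = 4
h_11 = 1·4 + -1·6 + 1·3 + 2·0 + 1·0 = 1
h_12 = 1·1 + -1·4 + 1·6 + 2·3 + 1·0 = 9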